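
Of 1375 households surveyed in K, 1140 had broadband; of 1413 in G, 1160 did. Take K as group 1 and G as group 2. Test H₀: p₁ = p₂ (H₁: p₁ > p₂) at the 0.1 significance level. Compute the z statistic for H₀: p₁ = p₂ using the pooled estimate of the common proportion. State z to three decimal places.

p̂₁ = 1140/1375 ≈ 0.82909, p̂₂ = 1160/1413 ≈ 0.82095.
Pooled p̂ = (1140+1160)/(1375+1413) = 2300/2788 = 0.82496.
SE = √(p̂(1−p̂)(1/n₁+1/n₂)) = √(0.82496·0.17504·0.00143499) = √(0.00020721) = 0.01439.
z = (0.82909 − 0.82095)/0.01439 = 0.00814/0.01439 = 0.566.
p-value = P(Z > 0.566) ≈ 0.2858. With α = 0.1, fail to reject H₀.

z = 0.566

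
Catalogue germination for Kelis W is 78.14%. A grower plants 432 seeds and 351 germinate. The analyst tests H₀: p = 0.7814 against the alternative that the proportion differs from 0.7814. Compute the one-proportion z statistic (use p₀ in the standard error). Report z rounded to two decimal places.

z = 1.56

p̂ = 351/432 ≈ 0.8125.
Under H₀, SE = √(0.7814·0.2186/432) = √(0.000395403) = 0.0199.
z = (0.8125 − 0.7814)/0.0199 = 0.0311/0.0199 = 1.56.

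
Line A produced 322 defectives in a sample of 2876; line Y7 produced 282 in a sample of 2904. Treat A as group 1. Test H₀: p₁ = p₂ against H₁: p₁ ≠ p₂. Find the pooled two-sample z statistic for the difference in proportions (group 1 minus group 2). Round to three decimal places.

p̂₁ = 322/2876 ≈ 0.111961, p̂₂ = 282/2904 ≈ 0.097107.
Pooled p̂ = (322+282)/(2876+2904) = 604/5780 = 0.104498.
SE = √(p̂(1−p̂)(1/n₁+1/n₂)) = √(0.104498·0.895502·0.000692058) = √(6.47616e-05) = 0.008047.
z = (0.111961 − 0.097107)/0.008047 = 0.014854/0.008047 = 1.846.

z = 1.846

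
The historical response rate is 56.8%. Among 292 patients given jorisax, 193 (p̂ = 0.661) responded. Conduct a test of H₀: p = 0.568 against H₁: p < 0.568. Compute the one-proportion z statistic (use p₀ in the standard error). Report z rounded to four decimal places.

z = 3.2068

p̂ = 193/292 = 0.660959.
Standard error under H₀: √(0.568×0.432/292) = 0.028988.
z = (0.660959 − 0.568)/0.028988 = 0.092959/0.028988 = 3.2068.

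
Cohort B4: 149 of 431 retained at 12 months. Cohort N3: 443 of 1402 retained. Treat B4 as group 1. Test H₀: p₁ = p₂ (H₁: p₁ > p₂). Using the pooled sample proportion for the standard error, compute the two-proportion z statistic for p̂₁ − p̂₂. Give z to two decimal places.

z = 1.15

p̂₁ = 149/431 ≈ 0.3457, p̂₂ = 443/1402 ≈ 0.3160.
Pooled p̂ = (149+443)/(431+1402) = 592/1833 = 0.3230.
SE = √(p̂(1−p̂)(1/n₁+1/n₂)) = √(0.3230·0.6770·0.00303345) = √(0.000663293) = 0.0258.
z = (0.3457 − 0.3160)/0.0258 = 0.0297/0.0258 = 1.15.
p-value = P(Z > 1.154) ≈ 0.1242.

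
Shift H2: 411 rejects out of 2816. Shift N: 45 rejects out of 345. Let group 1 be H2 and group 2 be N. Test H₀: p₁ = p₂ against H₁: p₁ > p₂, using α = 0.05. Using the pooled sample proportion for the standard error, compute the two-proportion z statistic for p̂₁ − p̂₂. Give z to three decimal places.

z = 0.774

p̂₁ = 411/2816 = 0.14595, p̂₂ = 45/345 = 0.13043.
Pooled p̂ = (411+45)/(2816+345) = 456/3161 = 0.14426.
SE = √(p̂(1−p̂)(1/n₁+1/n₂)) = √(0.14426·0.85574·0.00325366) = √(0.000401657) = 0.02004.
z = (0.14595 − 0.13043)/0.02004 = 0.01552/0.02004 = 0.774.
p-value = P(Z > 0.774) ≈ 0.2194, so at α = 0.05 we fail to reject H₀.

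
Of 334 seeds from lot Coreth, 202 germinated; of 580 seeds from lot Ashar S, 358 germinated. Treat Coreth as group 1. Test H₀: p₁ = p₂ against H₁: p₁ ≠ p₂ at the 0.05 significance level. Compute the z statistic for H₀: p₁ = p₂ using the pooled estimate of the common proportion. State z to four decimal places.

z = -0.3721

p̂₁ = 202/334 = 0.604790, p̂₂ = 358/580 = 0.617241.
Pooled p̂ = (202+358)/(334+580) = 560/914 = 0.612691.
SE = √(p̂(1−p̂)(1/n₁+1/n₂)) = √(0.612691·0.387309·0.00471815) = √(0.00111962) = 0.033461.
z = (0.604790 − 0.617241)/0.033461 = -0.012451/0.033461 = -0.3721.
Two-sided p-value ≈ 2·Φ(−0.372) = 0.7098. With α = 0.05, fail to reject H₀.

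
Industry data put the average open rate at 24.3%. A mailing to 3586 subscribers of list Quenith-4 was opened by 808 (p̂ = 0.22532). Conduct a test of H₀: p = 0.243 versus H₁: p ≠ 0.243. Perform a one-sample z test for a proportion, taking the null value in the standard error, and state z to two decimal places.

z = -2.47

p̂ = 808/3586 = 0.22532.
Under H₀, SE = √(0.243·0.757/3586) = √(5.1297e-05) = 0.00716.
z = (0.22532 − 0.243)/0.00716 = -0.01768/0.00716 = -2.47.
p-value = 2·P(Z > 2.468) ≈ 0.0136.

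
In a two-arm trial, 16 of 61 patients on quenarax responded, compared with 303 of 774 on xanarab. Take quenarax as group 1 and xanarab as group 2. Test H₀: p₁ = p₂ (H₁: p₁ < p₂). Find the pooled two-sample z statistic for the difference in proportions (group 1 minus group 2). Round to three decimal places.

z = -1.999

p̂₁ = 16/61 = 0.26230, p̂₂ = 303/774 = 0.39147.
Pooled p̂ = (16+303)/(61+774) = 319/835 = 0.38204.
SE = √(p̂(1−p̂)(1/n₁+1/n₂)) = √(0.38204·0.61796·0.0176854) = √(0.00417526) = 0.06462.
z = (0.26230 − 0.39147)/0.06462 = -0.12917/0.06462 = -1.999.
p-value = P(Z < -1.999) ≈ 0.0228.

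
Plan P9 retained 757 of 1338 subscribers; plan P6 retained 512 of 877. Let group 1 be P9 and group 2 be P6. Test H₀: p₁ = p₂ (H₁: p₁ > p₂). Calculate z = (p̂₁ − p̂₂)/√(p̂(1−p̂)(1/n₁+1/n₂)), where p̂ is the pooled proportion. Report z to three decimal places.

p̂₁ = 757/1338 ≈ 0.56577, p̂₂ = 512/877 ≈ 0.58381.
Pooled p̂ = (757+512)/(1338+877) = 1269/2215 = 0.57291.
SE = √(p̂(1−p̂)(1/n₁+1/n₂)) = √(0.57291·0.42709·0.00188764) = √(0.000461874) = 0.02149.
z = (0.56577 − 0.58381)/0.02149 = -0.01804/0.02149 = -0.839.
p-value = P(Z > -0.839) ≈ 0.7994.

z = -0.839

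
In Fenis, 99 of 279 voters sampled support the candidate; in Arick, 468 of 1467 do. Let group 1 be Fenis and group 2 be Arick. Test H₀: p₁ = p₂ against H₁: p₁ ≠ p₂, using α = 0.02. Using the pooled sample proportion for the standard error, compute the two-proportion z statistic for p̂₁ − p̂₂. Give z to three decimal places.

z = 1.171

p̂₁ = 99/279 = 0.35484, p̂₂ = 468/1467 = 0.31902.
Pooled p̂ = (99+468)/(279+1467) = 567/1746 = 0.32474.
SE = √(0.219285 × 0.00426589) = 0.03059.
z = (0.35484 − 0.31902)/0.03059 = 0.03582/0.03059 = 1.171.
Two-sided p-value ≈ 2·Φ(−1.171) = 0.2415; since p > α = 0.02, fail to reject H₀.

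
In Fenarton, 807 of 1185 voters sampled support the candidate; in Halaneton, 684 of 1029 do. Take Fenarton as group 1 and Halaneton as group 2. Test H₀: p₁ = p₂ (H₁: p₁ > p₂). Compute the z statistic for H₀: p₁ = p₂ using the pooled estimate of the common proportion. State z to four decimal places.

p̂₁ = 807/1185 = 0.681013, p̂₂ = 684/1029 = 0.664723.
Pooled p̂ = (807+684)/(1185+1029) = 1491/2214 = 0.673442.
SE = √(0.219918 × 0.0018157) = 0.019983.
z = (0.681013 − 0.664723)/0.019983 = 0.016290/0.019983 = 0.8152.
p-value = P(Z > 0.815) ≈ 0.2075.

z = 0.8152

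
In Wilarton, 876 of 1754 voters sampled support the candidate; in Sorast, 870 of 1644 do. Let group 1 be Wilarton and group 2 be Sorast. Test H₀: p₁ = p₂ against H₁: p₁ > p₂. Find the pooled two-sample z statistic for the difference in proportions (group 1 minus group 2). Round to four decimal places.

p̂₁ = 876/1754 ≈ 0.499430, p̂₂ = 870/1644 ≈ 0.529197.
Pooled p̂ = (876+870)/(1754+1644) = 1746/3398 = 0.513832.
SE = √(0.249809 × 0.0011784) = 0.017157.
z = (0.499430 − 0.529197)/0.017157 = -0.029767/0.017157 = -1.7350.

z = -1.7350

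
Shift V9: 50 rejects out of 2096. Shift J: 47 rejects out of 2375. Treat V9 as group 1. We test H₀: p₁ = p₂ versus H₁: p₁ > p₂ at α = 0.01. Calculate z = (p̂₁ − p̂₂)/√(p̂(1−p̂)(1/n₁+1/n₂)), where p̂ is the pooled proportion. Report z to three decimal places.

z = 0.931

p̂₁ = 50/2096 ≈ 0.023855, p̂₂ = 47/2375 ≈ 0.019789.
Pooled p̂ = (50+47)/(2096+2375) = 97/4471 = 0.021695.
SE = √(p̂(1−p̂)(1/n₁+1/n₂)) = √(0.021695·0.978305·0.000898152) = √(1.9063e-05) = 0.004366.
z = (0.023855 − 0.019789)/0.004366 = 0.004066/0.004366 = 0.931.
p-value = P(Z > 0.931) ≈ 0.1759; since p > α = 0.01, fail to reject H₀.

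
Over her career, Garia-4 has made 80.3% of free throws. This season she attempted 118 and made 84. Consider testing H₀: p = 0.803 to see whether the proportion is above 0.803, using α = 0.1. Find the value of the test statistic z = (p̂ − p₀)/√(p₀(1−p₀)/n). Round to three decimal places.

z = -2.489

p̂ = 84/118 ≈ 0.71186.
Standard error under H₀: √(0.803×0.197/118) = 0.03661.
z = (0.71186 − 0.803)/0.03661 = -0.09114/0.03661 = -2.489.
p-value = P(Z > -2.489) ≈ 0.9936. With α = 0.1, fail to reject H₀.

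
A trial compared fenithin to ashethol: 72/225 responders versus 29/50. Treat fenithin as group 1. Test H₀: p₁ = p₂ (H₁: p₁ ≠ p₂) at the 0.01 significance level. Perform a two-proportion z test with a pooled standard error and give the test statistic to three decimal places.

z = -3.450

p̂₁ = 72/225 ≈ 0.32000, p̂₂ = 29/50 ≈ 0.58000.
Pooled p̂ = (72+29)/(225+50) = 101/275 = 0.36727.
SE = √(0.232383 × 0.0244444) = 0.07537.
z = (0.32000 − 0.58000)/0.07537 = -0.26000/0.07537 = -3.450.
p-value = 2·P(Z > 3.450) ≈ 0.0006. With α = 0.01, reject H₀.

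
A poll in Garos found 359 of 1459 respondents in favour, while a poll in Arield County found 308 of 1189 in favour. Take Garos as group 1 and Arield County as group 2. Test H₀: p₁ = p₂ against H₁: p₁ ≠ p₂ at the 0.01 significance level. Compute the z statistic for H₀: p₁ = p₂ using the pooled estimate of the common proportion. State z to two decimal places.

p̂₁ = 359/1459 ≈ 0.24606, p̂₂ = 308/1189 ≈ 0.25904.
Pooled p̂ = (359+308)/(1459+1189) = 667/2648 = 0.25189.
SE = √(p̂(1−p̂)(1/n₁+1/n₂)) = √(0.25189·0.74811·0.00152644) = √(0.000287644) = 0.01696.
z = (0.24606 − 0.25904)/0.01696 = -0.01298/0.01696 = -0.77.
Two-sided p-value ≈ 2·Φ(−0.765) = 0.4440; since p > α = 0.01, fail to reject H₀.

z = -0.77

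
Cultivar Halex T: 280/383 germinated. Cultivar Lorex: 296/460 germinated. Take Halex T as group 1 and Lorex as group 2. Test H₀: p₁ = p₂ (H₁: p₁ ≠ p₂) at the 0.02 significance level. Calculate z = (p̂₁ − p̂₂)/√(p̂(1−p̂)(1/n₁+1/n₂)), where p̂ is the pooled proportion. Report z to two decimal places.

z = 2.72

p̂₁ = 280/383 = 0.7311, p̂₂ = 296/460 = 0.6435.
Pooled p̂ = (280+296)/(383+460) = 576/843 = 0.6833.
SE = √(0.216411 × 0.00478488) = 0.0322.
z = (0.7311 − 0.6435)/0.0322 = 0.0876/0.0322 = 2.72.
Two-sided p-value ≈ 2·Φ(−2.722) = 0.0065, so at α = 0.02 we reject H₀.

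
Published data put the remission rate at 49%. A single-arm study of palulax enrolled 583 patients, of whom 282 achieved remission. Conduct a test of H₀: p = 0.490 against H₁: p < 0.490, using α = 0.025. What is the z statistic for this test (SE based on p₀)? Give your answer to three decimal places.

z = -0.304

p̂ = 282/583 ≈ 0.48370.
Under H₀, SE = √(0.49·0.51/583) = √(0.000428645) = 0.02070.
z = (0.48370 − 0.49)/0.02070 = -0.00630/0.02070 = -0.304.
p-value = P(Z < -0.304) ≈ 0.3805; since p > α = 0.025, fail to reject H₀.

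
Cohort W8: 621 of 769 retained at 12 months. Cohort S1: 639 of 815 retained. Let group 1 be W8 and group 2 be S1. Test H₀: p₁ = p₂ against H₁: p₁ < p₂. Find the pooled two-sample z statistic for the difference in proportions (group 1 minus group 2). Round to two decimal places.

p̂₁ = 621/769 ≈ 0.8075, p̂₂ = 639/815 ≈ 0.7840.
Pooled p̂ = (621+639)/(769+815) = 1260/1584 = 0.7955.
SE = √(p̂(1−p̂)(1/n₁+1/n₂)) = √(0.7955·0.2045·0.00252738) = √(0.000411222) = 0.0203.
z = (0.8075 − 0.7840)/0.0203 = 0.0235/0.0203 = 1.16.

z = 1.16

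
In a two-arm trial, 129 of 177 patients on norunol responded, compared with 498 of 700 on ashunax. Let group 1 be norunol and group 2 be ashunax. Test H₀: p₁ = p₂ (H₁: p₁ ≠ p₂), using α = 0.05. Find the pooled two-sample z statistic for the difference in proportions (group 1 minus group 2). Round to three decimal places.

p̂₁ = 129/177 = 0.72881, p̂₂ = 498/700 = 0.71143.
Pooled p̂ = (129+498)/(177+700) = 627/877 = 0.71494.
SE = √(0.203802 × 0.00707829) = 0.03798.
z = (0.72881 − 0.71143)/0.03798 = 0.01738/0.03798 = 0.458.
p-value = 2·P(Z > 0.458) ≈ 0.6471, so at α = 0.05 we fail to reject H₀.

z = 0.458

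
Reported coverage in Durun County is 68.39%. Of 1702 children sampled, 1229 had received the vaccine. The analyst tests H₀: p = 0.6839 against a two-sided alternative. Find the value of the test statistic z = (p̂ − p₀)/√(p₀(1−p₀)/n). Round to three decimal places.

p̂ = 1229/1702 = 0.72209.
Under H₀, SE = √(0.6839·0.3161/1702) = √(0.000127016) = 0.01127.
z = (0.72209 − 0.6839)/0.01127 = 0.03819/0.01127 = 3.389.
p-value = 2·P(Z > 3.389) ≈ 0.0007.

z = 3.389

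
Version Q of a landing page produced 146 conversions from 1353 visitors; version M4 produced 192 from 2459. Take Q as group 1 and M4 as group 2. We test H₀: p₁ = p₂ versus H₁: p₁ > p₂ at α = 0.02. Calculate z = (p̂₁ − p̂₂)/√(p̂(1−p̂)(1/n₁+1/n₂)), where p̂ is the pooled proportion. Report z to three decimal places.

p̂₁ = 146/1353 ≈ 0.107908, p̂₂ = 192/2459 ≈ 0.078081.
Pooled p̂ = (146+192)/(1353+2459) = 338/3812 = 0.088667.
SE = √(0.0808055 × 0.00114577) = 0.009622.
z = (0.107908 − 0.078081)/0.009622 = 0.029827/0.009622 = 3.100.
p-value = P(Z > 3.100) ≈ 0.0010. With α = 0.02, reject H₀.

z = 3.100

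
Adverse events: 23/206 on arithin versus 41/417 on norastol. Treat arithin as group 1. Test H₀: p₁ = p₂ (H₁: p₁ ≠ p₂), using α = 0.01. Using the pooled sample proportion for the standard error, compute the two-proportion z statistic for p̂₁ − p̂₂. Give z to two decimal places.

z = 0.52

p̂₁ = 23/206 ≈ 0.1117, p̂₂ = 41/417 ≈ 0.0983.
Pooled p̂ = (23+41)/(206+417) = 64/623 = 0.1027.
SE = √(p̂(1−p̂)(1/n₁+1/n₂)) = √(0.1027·0.8973·0.00725245) = √(0.000668499) = 0.0259.
z = (0.1117 − 0.0983)/0.0259 = 0.0134/0.0259 = 0.52.
Two-sided p-value ≈ 2·Φ(−0.516) = 0.6062; since p > α = 0.01, fail to reject H₀.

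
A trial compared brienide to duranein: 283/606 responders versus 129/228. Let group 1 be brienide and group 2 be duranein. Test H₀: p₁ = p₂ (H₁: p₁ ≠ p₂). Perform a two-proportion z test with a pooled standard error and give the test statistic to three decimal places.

p̂₁ = 283/606 ≈ 0.466997, p̂₂ = 129/228 ≈ 0.565789.
Pooled p̂ = (283+129)/(606+228) = 412/834 = 0.494005.
SE = √(p̂(1−p̂)(1/n₁+1/n₂)) = √(0.494005·0.505995·0.00603613) = √(0.00150882) = 0.038843.
z = (0.466997 − 0.565789)/0.038843 = -0.098792/0.038843 = -2.543.
p-value = 2·P(Z > 2.543) ≈ 0.0110.

z = -2.543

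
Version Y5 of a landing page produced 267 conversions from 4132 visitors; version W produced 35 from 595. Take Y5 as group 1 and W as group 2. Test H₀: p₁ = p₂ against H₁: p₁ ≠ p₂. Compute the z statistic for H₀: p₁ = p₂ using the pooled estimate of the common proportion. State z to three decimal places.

p̂₁ = 267/4132 ≈ 0.064618, p̂₂ = 35/595 ≈ 0.058824.
Pooled p̂ = (267+35)/(4132+595) = 302/4727 = 0.063888.
SE = √(0.0598066 × 0.00192269) = 0.010723.
z = (0.064618 − 0.058824)/0.010723 = 0.005794/0.010723 = 0.540.

z = 0.540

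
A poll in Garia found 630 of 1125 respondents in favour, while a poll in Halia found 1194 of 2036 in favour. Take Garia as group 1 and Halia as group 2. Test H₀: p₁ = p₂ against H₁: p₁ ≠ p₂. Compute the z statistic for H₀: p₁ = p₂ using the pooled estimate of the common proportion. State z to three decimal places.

p̂₁ = 630/1125 = 0.56000, p̂₂ = 1194/2036 = 0.58644.
Pooled p̂ = (630+1194)/(1125+2036) = 1824/3161 = 0.57703.
SE = √(0.244066 × 0.00138005) = 0.01835.
z = (0.56000 − 0.58644)/0.01835 = -0.02644/0.01835 = -1.441.

z = -1.441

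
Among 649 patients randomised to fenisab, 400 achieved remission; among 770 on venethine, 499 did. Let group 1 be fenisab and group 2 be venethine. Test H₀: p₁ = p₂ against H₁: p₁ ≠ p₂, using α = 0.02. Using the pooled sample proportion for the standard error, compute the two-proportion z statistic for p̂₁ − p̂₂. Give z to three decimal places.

p̂₁ = 400/649 ≈ 0.61633, p̂₂ = 499/770 ≈ 0.64805.
Pooled p̂ = (400+499)/(649+770) = 899/1419 = 0.63354.
SE = √(0.232166 × 0.00283953) = 0.02568.
z = (0.61633 − 0.64805)/0.02568 = -0.03172/0.02568 = -1.235.
p-value = 2·P(Z > 1.235) ≈ 0.2167. With α = 0.02, fail to reject H₀.

z = -1.235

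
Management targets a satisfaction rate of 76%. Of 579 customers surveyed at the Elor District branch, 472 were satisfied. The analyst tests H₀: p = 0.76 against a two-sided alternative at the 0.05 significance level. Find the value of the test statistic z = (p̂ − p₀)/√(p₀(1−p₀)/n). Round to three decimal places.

p̂ = 472/579 ≈ 0.81520.
SE = √(p₀(1−p₀)/n) = √(0.1824/579) = 0.01775.
z = (0.81520 − 0.76)/0.01775 = 0.05520/0.01775 = 3.110.
Two-sided p-value ≈ 2·Φ(−3.110) = 0.0019. With α = 0.05, reject H₀.

z = 3.110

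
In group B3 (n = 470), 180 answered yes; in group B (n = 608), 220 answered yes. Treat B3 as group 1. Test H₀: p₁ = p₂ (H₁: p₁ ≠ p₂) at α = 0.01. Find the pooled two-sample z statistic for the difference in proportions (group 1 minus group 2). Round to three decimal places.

z = 0.712

p̂₁ = 180/470 ≈ 0.382979, p̂₂ = 220/608 ≈ 0.361842.
Pooled p̂ = (180+220)/(470+608) = 400/1078 = 0.371058.
SE = √(0.233374 × 0.0037724) = 0.029671.
z = (0.382979 − 0.361842)/0.029671 = 0.021137/0.029671 = 0.712.
Two-sided p-value ≈ 2·Φ(−0.712) = 0.4762, so at α = 0.01 we fail to reject H₀.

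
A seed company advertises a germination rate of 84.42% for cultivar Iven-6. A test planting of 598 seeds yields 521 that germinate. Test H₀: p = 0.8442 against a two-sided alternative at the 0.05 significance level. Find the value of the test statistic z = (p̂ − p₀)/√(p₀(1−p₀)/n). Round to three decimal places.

p̂ = 521/598 ≈ 0.87124.
Standard error under H₀: √(0.8442×0.1558/598) = 0.01483.
z = (0.87124 − 0.8442)/0.01483 = 0.02704/0.01483 = 1.823.
Two-sided p-value ≈ 2·Φ(−1.823) = 0.0683. With α = 0.05, fail to reject H₀.

z = 1.823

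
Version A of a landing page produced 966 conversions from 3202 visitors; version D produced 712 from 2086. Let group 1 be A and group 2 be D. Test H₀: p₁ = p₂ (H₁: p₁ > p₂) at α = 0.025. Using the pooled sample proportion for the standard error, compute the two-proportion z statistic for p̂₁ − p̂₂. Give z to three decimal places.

z = -3.027

p̂₁ = 966/3202 ≈ 0.301686, p̂₂ = 712/2086 ≈ 0.341323.
Pooled p̂ = (966+712)/(3202+2086) = 1678/5288 = 0.317322.
SE = √(p̂(1−p̂)(1/n₁+1/n₂)) = √(0.317322·0.682678·0.000791691) = √(0.000171503) = 0.013096.
z = (0.301686 − 0.341323)/0.013096 = -0.039637/0.013096 = -3.027.
p-value = P(Z > -3.027) ≈ 0.9988. With α = 0.025, fail to reject H₀.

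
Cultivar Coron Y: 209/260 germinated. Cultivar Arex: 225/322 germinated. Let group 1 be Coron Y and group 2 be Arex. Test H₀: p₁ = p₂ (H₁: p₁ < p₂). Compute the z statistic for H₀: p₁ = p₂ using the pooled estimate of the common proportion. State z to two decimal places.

z = 2.89

p̂₁ = 209/260 = 0.8038, p̂₂ = 225/322 = 0.6988.
Pooled p̂ = (209+225)/(260+322) = 434/582 = 0.7457.
SE = √(p̂(1−p̂)(1/n₁+1/n₂)) = √(0.7457·0.2543·0.00695174) = √(0.00131825) = 0.0363.
z = (0.8038 − 0.6988)/0.0363 = 0.1050/0.0363 = 2.89.
p-value = P(Z < 2.894) ≈ 0.9981.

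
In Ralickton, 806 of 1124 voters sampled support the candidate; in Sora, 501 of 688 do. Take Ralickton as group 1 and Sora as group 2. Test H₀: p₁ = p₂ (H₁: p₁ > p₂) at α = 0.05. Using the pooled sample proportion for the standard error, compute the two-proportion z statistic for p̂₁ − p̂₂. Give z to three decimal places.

p̂₁ = 806/1124 = 0.71708, p̂₂ = 501/688 = 0.72820.
Pooled p̂ = (806+501)/(1124+688) = 1307/1812 = 0.72130.
SE = √(p̂(1−p̂)(1/n₁+1/n₂)) = √(0.72130·0.27870·0.00234317) = √(0.000471036) = 0.02170.
z = (0.71708 − 0.72820)/0.02170 = -0.01112/0.02170 = -0.512.
p-value = P(Z > -0.512) ≈ 0.6957, so at α = 0.05 we fail to reject H₀.

z = -0.512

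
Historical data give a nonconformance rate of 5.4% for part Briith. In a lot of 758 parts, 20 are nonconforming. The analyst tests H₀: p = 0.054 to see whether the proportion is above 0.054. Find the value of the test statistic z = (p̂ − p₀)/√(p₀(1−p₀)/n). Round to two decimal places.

p̂ = 20/758 ≈ 0.02639.
SE = √(p₀(1−p₀)/n) = √(0.051084/758) = 0.00821.
z = (0.02639 − 0.054)/0.00821 = -0.02761/0.00821 = -3.36.

z = -3.36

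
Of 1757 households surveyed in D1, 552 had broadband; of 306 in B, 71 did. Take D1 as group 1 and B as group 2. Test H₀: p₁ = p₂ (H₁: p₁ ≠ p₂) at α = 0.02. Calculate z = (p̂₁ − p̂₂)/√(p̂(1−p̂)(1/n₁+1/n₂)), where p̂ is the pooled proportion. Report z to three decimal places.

z = 2.888

p̂₁ = 552/1757 = 0.31417, p̂₂ = 71/306 = 0.23203.
Pooled p̂ = (552+71)/(1757+306) = 623/2063 = 0.30199.
SE = √(p̂(1−p̂)(1/n₁+1/n₂)) = √(0.30199·0.69801·0.00383713) = √(0.000808832) = 0.02844.
z = (0.31417 − 0.23203)/0.02844 = 0.08214/0.02844 = 2.888.
Two-sided p-value ≈ 2·Φ(−2.888) = 0.0039, so at α = 0.02 we reject H₀.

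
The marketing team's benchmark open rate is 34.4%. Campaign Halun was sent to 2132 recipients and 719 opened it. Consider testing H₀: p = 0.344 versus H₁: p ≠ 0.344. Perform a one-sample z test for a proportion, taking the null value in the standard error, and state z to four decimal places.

z = -0.6569

p̂ = 719/2132 = 0.337242.
Standard error under H₀: √(0.344×0.656/2132) = 0.010288.
z = (0.337242 − 0.344)/0.010288 = -0.006758/0.010288 = -0.6569.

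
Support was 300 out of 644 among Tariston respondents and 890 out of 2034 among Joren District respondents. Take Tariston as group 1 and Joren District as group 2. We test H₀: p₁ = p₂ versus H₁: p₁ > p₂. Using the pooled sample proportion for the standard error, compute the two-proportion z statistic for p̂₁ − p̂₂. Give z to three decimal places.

z = 1.259

p̂₁ = 300/644 = 0.46584, p̂₂ = 890/2034 = 0.43756.
Pooled p̂ = (300+890)/(644+2034) = 1190/2678 = 0.44436.
SE = √(p̂(1−p̂)(1/n₁+1/n₂)) = √(0.44436·0.55564·0.00204444) = √(0.00050478) = 0.02247.
z = (0.46584 − 0.43756)/0.02247 = 0.02828/0.02247 = 1.259.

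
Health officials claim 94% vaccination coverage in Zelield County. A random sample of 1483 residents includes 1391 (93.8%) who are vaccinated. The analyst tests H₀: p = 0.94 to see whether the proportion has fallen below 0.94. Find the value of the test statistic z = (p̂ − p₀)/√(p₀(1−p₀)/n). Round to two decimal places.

z = -0.33

p̂ = 1391/1483 ≈ 0.93796.
SE = √(p₀(1−p₀)/n) = √(0.0564/1483) = 0.00617.
z = (0.93796 − 0.94)/0.00617 = -0.00204/0.00617 = -0.33.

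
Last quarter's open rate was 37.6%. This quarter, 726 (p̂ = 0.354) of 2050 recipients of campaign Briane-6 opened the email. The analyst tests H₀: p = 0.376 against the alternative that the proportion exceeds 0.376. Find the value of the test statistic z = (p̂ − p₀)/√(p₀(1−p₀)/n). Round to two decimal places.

z = -2.04

p̂ = 726/2050 ≈ 0.35415.
SE = √(p₀(1−p₀)/n) = √(0.23462/2050) = 0.01070.
z = (0.35415 − 0.376)/0.01070 = -0.02185/0.01070 = -2.04.
p-value = P(Z > -2.043) ≈ 0.9795.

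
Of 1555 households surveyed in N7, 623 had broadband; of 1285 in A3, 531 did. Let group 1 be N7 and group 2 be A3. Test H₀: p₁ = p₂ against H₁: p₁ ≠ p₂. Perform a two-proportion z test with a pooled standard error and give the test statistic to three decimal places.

p̂₁ = 623/1555 = 0.40064, p̂₂ = 531/1285 = 0.41323.
Pooled p̂ = (623+531)/(1555+1285) = 1154/2840 = 0.40634.
SE = √(p̂(1−p̂)(1/n₁+1/n₂)) = √(0.40634·0.59366·0.0014213) = √(0.000342856) = 0.01852.
z = (0.40064 − 0.41323)/0.01852 = -0.01259/0.01852 = -0.680.
Two-sided p-value ≈ 2·Φ(−0.680) = 0.4967.

z = -0.680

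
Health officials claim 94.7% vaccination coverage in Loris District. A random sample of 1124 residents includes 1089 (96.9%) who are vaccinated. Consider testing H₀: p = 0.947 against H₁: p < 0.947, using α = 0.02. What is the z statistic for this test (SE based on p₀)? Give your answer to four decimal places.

z = 3.2715

p̂ = 1089/1124 ≈ 0.9688612.
Under H₀, SE = √(0.947·0.053/1124) = √(4.46539e-05) = 0.0066824.
z = (0.9688612 − 0.947)/0.0066824 = 0.0218612/0.0066824 = 3.2715.
p-value = P(Z < 3.271) ≈ 0.9995, so at α = 0.02 we fail to reject H₀.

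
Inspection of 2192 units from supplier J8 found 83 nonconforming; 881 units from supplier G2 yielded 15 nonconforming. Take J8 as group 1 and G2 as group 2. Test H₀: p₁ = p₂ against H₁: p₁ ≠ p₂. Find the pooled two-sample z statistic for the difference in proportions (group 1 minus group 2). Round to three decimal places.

z = 2.973

p̂₁ = 83/2192 = 0.037865, p̂₂ = 15/881 = 0.017026.
Pooled p̂ = (83+15)/(2192+881) = 98/3073 = 0.031891.
SE = √(p̂(1−p̂)(1/n₁+1/n₂)) = √(0.031891·0.968109·0.00159128) = √(4.91286e-05) = 0.007009.
z = (0.037865 − 0.017026)/0.007009 = 0.020839/0.007009 = 2.973.
p-value = 2·P(Z > 2.973) ≈ 0.0029.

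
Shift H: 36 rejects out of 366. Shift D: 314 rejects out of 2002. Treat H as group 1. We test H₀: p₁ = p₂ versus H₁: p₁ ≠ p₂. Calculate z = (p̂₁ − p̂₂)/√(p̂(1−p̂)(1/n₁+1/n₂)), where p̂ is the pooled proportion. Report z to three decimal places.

z = -2.899

p̂₁ = 36/366 = 0.098361, p̂₂ = 314/2002 = 0.156843.
Pooled p̂ = (36+314)/(366+2002) = 350/2368 = 0.147804.
SE = √(0.125958 × 0.00323174) = 0.020176.
z = (0.098361 − 0.156843)/0.020176 = -0.058482/0.020176 = -2.899.
Two-sided p-value ≈ 2·Φ(−2.899) = 0.0037.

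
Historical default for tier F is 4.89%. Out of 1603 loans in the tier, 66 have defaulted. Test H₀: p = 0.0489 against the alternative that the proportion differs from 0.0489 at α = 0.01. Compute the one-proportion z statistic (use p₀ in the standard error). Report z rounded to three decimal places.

z = -1.435

p̂ = 66/1603 = 0.041173.
Under H₀, SE = √(0.0489·0.9511/1603) = √(2.90136e-05) = 0.005386.
z = (0.041173 − 0.0489)/0.005386 = -0.007727/0.005386 = -1.435.
p-value = 2·P(Z > 1.435) ≈ 0.1514. With α = 0.01, fail to reject H₀.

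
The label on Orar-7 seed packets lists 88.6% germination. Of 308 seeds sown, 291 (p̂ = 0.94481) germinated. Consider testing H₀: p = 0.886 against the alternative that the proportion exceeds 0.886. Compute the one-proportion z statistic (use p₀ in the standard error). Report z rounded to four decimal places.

z = 3.2473

p̂ = 291/308 = 0.944805.
Standard error under H₀: √(0.886×0.114/308) = 0.018109.
z = (0.944805 − 0.886)/0.018109 = 0.058805/0.018109 = 3.2473.
p-value = P(Z > 3.247) ≈ 0.0006.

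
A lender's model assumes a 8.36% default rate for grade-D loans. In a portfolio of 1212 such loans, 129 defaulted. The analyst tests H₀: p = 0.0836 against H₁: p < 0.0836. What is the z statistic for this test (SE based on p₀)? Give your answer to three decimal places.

p̂ = 129/1212 ≈ 0.106436.
Standard error under H₀: √(0.0836×0.9164/1212) = 0.007950.
z = (0.106436 − 0.0836)/0.007950 = 0.022836/0.007950 = 2.872.
p-value = P(Z < 2.872) ≈ 0.9980.

z = 2.872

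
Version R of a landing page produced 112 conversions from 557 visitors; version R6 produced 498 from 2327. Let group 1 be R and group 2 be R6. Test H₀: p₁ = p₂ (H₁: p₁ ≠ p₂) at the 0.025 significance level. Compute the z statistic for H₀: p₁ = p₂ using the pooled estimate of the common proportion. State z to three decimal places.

z = -0.671

p̂₁ = 112/557 = 0.20108, p̂₂ = 498/2327 = 0.21401.
Pooled p̂ = (112+498)/(557+2327) = 610/2884 = 0.21151.
SE = √(0.166775 × 0.00222507) = 0.01926.
z = (0.20108 − 0.21401)/0.01926 = -0.01293/0.01926 = -0.671.
Two-sided p-value ≈ 2·Φ(−0.671) = 0.5020; since p > α = 0.025, fail to reject H₀.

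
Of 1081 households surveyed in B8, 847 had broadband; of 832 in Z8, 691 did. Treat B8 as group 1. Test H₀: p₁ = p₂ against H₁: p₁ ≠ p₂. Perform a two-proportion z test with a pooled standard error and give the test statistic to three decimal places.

z = -2.567

p̂₁ = 847/1081 = 0.78353, p̂₂ = 691/832 = 0.83053.
Pooled p̂ = (847+691)/(1081+832) = 1538/1913 = 0.80397.
SE = √(p̂(1−p̂)(1/n₁+1/n₂)) = √(0.80397·0.19603·0.00212699) = √(0.000335215) = 0.01831.
z = (0.78353 − 0.83053)/0.01831 = -0.04700/0.01831 = -2.567.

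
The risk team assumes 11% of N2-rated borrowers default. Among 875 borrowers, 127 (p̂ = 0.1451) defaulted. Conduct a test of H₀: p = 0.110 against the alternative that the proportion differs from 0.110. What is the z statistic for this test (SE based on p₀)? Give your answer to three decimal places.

p̂ = 127/875 = 0.145143.
Under H₀, SE = √(0.11·0.89/875) = √(0.000111886) = 0.010578.
z = (0.145143 − 0.11)/0.010578 = 0.035143/0.010578 = 3.322.

z = 3.322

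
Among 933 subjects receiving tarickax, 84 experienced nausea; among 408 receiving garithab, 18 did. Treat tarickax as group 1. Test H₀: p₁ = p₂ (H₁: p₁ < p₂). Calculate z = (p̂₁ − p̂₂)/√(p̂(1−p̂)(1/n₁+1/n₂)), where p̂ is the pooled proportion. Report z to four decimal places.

p̂₁ = 84/933 = 0.090032, p̂₂ = 18/408 = 0.044118.
Pooled p̂ = (84+18)/(933+408) = 102/1341 = 0.076063.
SE = √(0.0702771 × 0.00352279) = 0.015734.
z = (0.090032 − 0.044118)/0.015734 = 0.045914/0.015734 = 2.9181.
p-value = P(Z < 2.918) ≈ 0.9982.

z = 2.9181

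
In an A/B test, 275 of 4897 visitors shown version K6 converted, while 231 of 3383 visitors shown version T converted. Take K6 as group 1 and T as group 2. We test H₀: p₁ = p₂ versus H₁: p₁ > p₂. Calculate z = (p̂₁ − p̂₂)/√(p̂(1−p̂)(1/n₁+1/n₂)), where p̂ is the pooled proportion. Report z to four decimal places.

p̂₁ = 275/4897 ≈ 0.0561568, p̂₂ = 231/3383 ≈ 0.0682826.
Pooled p̂ = (275+231)/(4897+3383) = 506/8280 = 0.0611111.
SE = √(0.0573765 × 0.000499802) = 0.0053551.
z = (0.0561568 − 0.0682826)/0.0053551 = -0.0121258/0.0053551 = -2.2643.
p-value = P(Z > -2.264) ≈ 0.9882.

z = -2.2643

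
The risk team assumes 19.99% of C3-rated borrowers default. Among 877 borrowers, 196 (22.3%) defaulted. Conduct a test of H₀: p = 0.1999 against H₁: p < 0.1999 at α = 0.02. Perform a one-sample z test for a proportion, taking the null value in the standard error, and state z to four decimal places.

z = 1.7468

p̂ = 196/877 ≈ 0.2234892.
Standard error under H₀: √(0.1999×0.8001/877) = 0.0135045.
z = (0.2234892 − 0.1999)/0.0135045 = 0.0235892/0.0135045 = 1.7468.
p-value = P(Z < 1.747) ≈ 0.9597. With α = 0.02, fail to reject H₀.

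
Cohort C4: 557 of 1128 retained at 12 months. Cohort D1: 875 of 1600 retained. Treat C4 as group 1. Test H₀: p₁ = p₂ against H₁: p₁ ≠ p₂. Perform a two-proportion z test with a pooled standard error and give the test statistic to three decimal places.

z = -2.734

p̂₁ = 557/1128 ≈ 0.493794, p̂₂ = 875/1600 ≈ 0.546875.
Pooled p̂ = (557+875)/(1128+1600) = 1432/2728 = 0.524927.
SE = √(p̂(1−p̂)(1/n₁+1/n₂)) = √(0.524927·0.475073·0.00151152) = √(0.000376942) = 0.019415.
z = (0.493794 − 0.546875)/0.019415 = -0.053081/0.019415 = -2.734.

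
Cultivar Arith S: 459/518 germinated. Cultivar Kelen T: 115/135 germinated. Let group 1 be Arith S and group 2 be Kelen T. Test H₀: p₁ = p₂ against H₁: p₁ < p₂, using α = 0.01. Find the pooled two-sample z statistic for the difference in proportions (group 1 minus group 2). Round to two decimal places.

p̂₁ = 459/518 = 0.8861, p̂₂ = 115/135 = 0.8519.
Pooled p̂ = (459+115)/(518+135) = 574/653 = 0.8790.
SE = √(p̂(1−p̂)(1/n₁+1/n₂)) = √(0.8790·0.1210·0.00933791) = √(0.00099303) = 0.0315.
z = (0.8861 − 0.8519)/0.0315 = 0.0342/0.0315 = 1.09.
p-value = P(Z < 1.087) ≈ 0.8614. With α = 0.01, fail to reject H₀.

z = 1.09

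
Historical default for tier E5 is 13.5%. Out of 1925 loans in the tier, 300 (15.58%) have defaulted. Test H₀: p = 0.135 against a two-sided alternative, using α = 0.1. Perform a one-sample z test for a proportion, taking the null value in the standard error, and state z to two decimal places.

z = 2.68

p̂ = 300/1925 = 0.15584.
SE = √(p₀(1−p₀)/n) = √(0.11678/1925) = 0.00779.
z = (0.15584 − 0.135)/0.00779 = 0.02084/0.00779 = 2.68.
Two-sided p-value ≈ 2·Φ(−2.676) = 0.0074. With α = 0.1, reject H₀.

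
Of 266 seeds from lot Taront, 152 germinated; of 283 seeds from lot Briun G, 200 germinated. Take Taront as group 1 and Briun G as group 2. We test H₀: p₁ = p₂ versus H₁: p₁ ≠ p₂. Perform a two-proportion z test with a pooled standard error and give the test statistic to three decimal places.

p̂₁ = 152/266 = 0.57143, p̂₂ = 200/283 = 0.70671.
Pooled p̂ = (152+200)/(266+283) = 352/549 = 0.64117.
SE = √(p̂(1−p̂)(1/n₁+1/n₂)) = √(0.64117·0.35883·0.00729297) = √(0.00167791) = 0.04096.
z = (0.57143 − 0.70671)/0.04096 = -0.13528/0.04096 = -3.303.
p-value = 2·P(Z > 3.303) ≈ 0.0010.

z = -3.303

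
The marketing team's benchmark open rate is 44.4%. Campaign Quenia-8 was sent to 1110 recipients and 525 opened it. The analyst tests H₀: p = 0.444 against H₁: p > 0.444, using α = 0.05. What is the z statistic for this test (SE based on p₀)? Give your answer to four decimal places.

p̂ = 525/1110 ≈ 0.472973.
Under H₀, SE = √(0.444·0.556/1110) = √(0.0002224) = 0.014913.
z = (0.472973 − 0.444)/0.014913 = 0.028973/0.014913 = 1.9428.
p-value = P(Z > 1.943) ≈ 0.0260; since p < α = 0.05, reject H₀.

z = 1.9428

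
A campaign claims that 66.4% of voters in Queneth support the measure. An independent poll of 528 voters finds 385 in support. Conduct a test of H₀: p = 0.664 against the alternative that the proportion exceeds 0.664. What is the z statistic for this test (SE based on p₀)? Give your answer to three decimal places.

p̂ = 385/528 = 0.72917.
SE = √(p₀(1−p₀)/n) = √(0.2231/528) = 0.02056.
z = (0.72917 − 0.664)/0.02056 = 0.06517/0.02056 = 3.170.

z = 3.170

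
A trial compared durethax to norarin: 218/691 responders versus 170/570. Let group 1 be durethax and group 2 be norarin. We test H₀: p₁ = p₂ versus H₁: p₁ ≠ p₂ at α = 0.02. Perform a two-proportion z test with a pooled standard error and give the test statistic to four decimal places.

p̂₁ = 218/691 ≈ 0.315485, p̂₂ = 170/570 ≈ 0.298246.
Pooled p̂ = (218+170)/(691+570) = 388/1261 = 0.307692.
SE = √(0.213018 × 0.00320156) = 0.026115.
z = (0.315485 − 0.298246)/0.026115 = 0.017239/0.026115 = 0.6601.
p-value = 2·P(Z > 0.660) ≈ 0.5092. With α = 0.02, fail to reject H₀.

z = 0.6601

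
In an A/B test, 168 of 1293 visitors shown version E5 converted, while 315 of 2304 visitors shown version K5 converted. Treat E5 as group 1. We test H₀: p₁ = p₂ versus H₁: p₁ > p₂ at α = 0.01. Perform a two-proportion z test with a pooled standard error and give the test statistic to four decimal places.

p̂₁ = 168/1293 ≈ 0.1299304, p̂₂ = 315/2304 ≈ 0.1367188.
Pooled p̂ = (168+315)/(1293+2304) = 483/3597 = 0.1342786.
SE = √(p̂(1−p̂)(1/n₁+1/n₂)) = √(0.1342786·0.8657214·0.00120742) = √(0.00014036) = 0.0118474.
z = (0.1299304 − 0.1367188)/0.0118474 = -0.0067884/0.0118474 = -0.5730.
p-value = P(Z > -0.573) ≈ 0.7167, so at α = 0.01 we fail to reject H₀.

z = -0.5730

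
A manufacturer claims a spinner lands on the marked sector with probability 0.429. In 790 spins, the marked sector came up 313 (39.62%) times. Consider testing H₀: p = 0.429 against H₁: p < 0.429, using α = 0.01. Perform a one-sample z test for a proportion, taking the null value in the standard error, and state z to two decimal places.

z = -1.86

p̂ = 313/790 = 0.3962.
Standard error under H₀: √(0.429×0.571/790) = 0.0176.
z = (0.3962 − 0.429)/0.0176 = -0.0328/0.0176 = -1.86.
p-value = P(Z < -1.863) ≈ 0.0313, so at α = 0.01 we fail to reject H₀.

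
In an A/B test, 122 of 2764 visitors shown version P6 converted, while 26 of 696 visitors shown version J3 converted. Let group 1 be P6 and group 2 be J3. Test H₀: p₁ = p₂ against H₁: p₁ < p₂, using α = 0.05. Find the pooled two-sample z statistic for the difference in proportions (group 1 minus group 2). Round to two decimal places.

p̂₁ = 122/2764 = 0.04414, p̂₂ = 26/696 = 0.03736.
Pooled p̂ = (122+26)/(2764+696) = 148/3460 = 0.04277.
SE = √(p̂(1−p̂)(1/n₁+1/n₂)) = √(0.04277·0.95723·0.00179858) = √(7.36425e-05) = 0.00858.
z = (0.04414 − 0.03736)/0.00858 = 0.00678/0.00858 = 0.79.
p-value = P(Z < 0.790) ≈ 0.7853. With α = 0.05, fail to reject H₀.

z = 0.79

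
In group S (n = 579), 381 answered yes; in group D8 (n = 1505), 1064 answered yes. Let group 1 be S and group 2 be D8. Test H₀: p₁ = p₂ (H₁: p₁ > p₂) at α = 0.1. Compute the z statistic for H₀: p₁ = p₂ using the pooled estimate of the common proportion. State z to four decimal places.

z = -2.1706

p̂₁ = 381/579 = 0.6580311, p̂₂ = 1064/1505 = 0.7069767.
Pooled p̂ = (381+1064)/(579+1505) = 1445/2084 = 0.6933781.
SE = √(0.212605 × 0.00239157) = 0.0225490.
z = (0.6580311 − 0.7069767)/0.0225490 = -0.0489456/0.0225490 = -2.1706.
p-value = P(Z > -2.171) ≈ 0.9850. With α = 0.1, fail to reject H₀.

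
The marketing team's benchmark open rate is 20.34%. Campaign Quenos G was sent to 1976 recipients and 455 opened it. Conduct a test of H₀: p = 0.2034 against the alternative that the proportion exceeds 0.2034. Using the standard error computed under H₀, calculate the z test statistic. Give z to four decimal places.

p̂ = 455/1976 = 0.230263.
Standard error under H₀: √(0.2034×0.7966/1976) = 0.009055.
z = (0.230263 − 0.2034)/0.009055 = 0.026863/0.009055 = 2.9666.

z = 2.9666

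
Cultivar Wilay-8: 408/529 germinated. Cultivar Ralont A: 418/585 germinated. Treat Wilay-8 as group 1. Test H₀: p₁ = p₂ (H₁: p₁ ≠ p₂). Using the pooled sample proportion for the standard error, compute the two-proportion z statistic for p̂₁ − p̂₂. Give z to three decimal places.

z = 2.160

p̂₁ = 408/529 ≈ 0.77127, p̂₂ = 418/585 ≈ 0.71453.
Pooled p̂ = (408+418)/(529+585) = 826/1114 = 0.74147.
SE = √(p̂(1−p̂)(1/n₁+1/n₂)) = √(0.74147·0.25853·0.00359976) = √(0.000690042) = 0.02627.
z = (0.77127 − 0.71453)/0.02627 = 0.05674/0.02627 = 2.160.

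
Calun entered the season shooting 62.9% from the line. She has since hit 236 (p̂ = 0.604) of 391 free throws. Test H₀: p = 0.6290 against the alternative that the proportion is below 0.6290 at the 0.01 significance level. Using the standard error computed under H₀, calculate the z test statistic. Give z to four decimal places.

p̂ = 236/391 = 0.603581.
SE = √(p₀(1−p₀)/n) = √(0.23336/391) = 0.024430.
z = (0.603581 − 0.629)/0.024430 = -0.025419/0.024430 = -1.0405.
p-value = P(Z < -1.040) ≈ 0.1491; since p > α = 0.01, fail to reject H₀.

z = -1.0405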